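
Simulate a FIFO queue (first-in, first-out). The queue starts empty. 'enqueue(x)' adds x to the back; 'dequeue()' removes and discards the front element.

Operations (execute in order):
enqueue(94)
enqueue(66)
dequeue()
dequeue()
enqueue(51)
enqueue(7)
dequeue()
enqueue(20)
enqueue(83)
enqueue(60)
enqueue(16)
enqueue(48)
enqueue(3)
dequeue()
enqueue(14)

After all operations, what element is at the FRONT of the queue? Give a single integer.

Answer: 20

Derivation:
enqueue(94): queue = [94]
enqueue(66): queue = [94, 66]
dequeue(): queue = [66]
dequeue(): queue = []
enqueue(51): queue = [51]
enqueue(7): queue = [51, 7]
dequeue(): queue = [7]
enqueue(20): queue = [7, 20]
enqueue(83): queue = [7, 20, 83]
enqueue(60): queue = [7, 20, 83, 60]
enqueue(16): queue = [7, 20, 83, 60, 16]
enqueue(48): queue = [7, 20, 83, 60, 16, 48]
enqueue(3): queue = [7, 20, 83, 60, 16, 48, 3]
dequeue(): queue = [20, 83, 60, 16, 48, 3]
enqueue(14): queue = [20, 83, 60, 16, 48, 3, 14]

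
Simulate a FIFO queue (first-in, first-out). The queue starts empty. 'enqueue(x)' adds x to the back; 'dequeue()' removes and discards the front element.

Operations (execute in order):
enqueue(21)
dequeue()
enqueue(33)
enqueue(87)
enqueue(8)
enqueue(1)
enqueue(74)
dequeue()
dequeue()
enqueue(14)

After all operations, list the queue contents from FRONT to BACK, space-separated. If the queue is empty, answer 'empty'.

enqueue(21): [21]
dequeue(): []
enqueue(33): [33]
enqueue(87): [33, 87]
enqueue(8): [33, 87, 8]
enqueue(1): [33, 87, 8, 1]
enqueue(74): [33, 87, 8, 1, 74]
dequeue(): [87, 8, 1, 74]
dequeue(): [8, 1, 74]
enqueue(14): [8, 1, 74, 14]

Answer: 8 1 74 14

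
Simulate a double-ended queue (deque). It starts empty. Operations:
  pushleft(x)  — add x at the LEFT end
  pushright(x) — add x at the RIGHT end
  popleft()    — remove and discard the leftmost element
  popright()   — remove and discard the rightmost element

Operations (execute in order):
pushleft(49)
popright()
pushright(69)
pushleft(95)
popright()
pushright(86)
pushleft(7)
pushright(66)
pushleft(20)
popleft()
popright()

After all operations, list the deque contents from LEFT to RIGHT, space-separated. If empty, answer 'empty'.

pushleft(49): [49]
popright(): []
pushright(69): [69]
pushleft(95): [95, 69]
popright(): [95]
pushright(86): [95, 86]
pushleft(7): [7, 95, 86]
pushright(66): [7, 95, 86, 66]
pushleft(20): [20, 7, 95, 86, 66]
popleft(): [7, 95, 86, 66]
popright(): [7, 95, 86]

Answer: 7 95 86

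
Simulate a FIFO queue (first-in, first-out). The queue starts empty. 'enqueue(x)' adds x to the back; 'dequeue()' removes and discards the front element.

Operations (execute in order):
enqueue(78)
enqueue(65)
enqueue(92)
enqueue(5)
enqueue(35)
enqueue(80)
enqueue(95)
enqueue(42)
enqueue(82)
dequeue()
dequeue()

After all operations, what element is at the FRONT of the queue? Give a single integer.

Answer: 92

Derivation:
enqueue(78): queue = [78]
enqueue(65): queue = [78, 65]
enqueue(92): queue = [78, 65, 92]
enqueue(5): queue = [78, 65, 92, 5]
enqueue(35): queue = [78, 65, 92, 5, 35]
enqueue(80): queue = [78, 65, 92, 5, 35, 80]
enqueue(95): queue = [78, 65, 92, 5, 35, 80, 95]
enqueue(42): queue = [78, 65, 92, 5, 35, 80, 95, 42]
enqueue(82): queue = [78, 65, 92, 5, 35, 80, 95, 42, 82]
dequeue(): queue = [65, 92, 5, 35, 80, 95, 42, 82]
dequeue(): queue = [92, 5, 35, 80, 95, 42, 82]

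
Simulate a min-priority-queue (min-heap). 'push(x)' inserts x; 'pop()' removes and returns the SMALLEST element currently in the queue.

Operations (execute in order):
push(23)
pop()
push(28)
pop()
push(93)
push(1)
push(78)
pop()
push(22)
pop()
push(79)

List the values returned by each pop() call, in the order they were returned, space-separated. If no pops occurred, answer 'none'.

Answer: 23 28 1 22

Derivation:
push(23): heap contents = [23]
pop() → 23: heap contents = []
push(28): heap contents = [28]
pop() → 28: heap contents = []
push(93): heap contents = [93]
push(1): heap contents = [1, 93]
push(78): heap contents = [1, 78, 93]
pop() → 1: heap contents = [78, 93]
push(22): heap contents = [22, 78, 93]
pop() → 22: heap contents = [78, 93]
push(79): heap contents = [78, 79, 93]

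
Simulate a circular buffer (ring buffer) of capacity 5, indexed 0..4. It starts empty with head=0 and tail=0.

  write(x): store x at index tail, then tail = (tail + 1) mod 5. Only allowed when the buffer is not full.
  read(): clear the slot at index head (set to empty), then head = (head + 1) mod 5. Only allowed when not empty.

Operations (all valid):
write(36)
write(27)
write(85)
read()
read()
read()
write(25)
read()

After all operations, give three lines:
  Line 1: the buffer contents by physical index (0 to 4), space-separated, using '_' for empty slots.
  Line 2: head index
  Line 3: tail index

Answer: _ _ _ _ _
4
4

Derivation:
write(36): buf=[36 _ _ _ _], head=0, tail=1, size=1
write(27): buf=[36 27 _ _ _], head=0, tail=2, size=2
write(85): buf=[36 27 85 _ _], head=0, tail=3, size=3
read(): buf=[_ 27 85 _ _], head=1, tail=3, size=2
read(): buf=[_ _ 85 _ _], head=2, tail=3, size=1
read(): buf=[_ _ _ _ _], head=3, tail=3, size=0
write(25): buf=[_ _ _ 25 _], head=3, tail=4, size=1
read(): buf=[_ _ _ _ _], head=4, tail=4, size=0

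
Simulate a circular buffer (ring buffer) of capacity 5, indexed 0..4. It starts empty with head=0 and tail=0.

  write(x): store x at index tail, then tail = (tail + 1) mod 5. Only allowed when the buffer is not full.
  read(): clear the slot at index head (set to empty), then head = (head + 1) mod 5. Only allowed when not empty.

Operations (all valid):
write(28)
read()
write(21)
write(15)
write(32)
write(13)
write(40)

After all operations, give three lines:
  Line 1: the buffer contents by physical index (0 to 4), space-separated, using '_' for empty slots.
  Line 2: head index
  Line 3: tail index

write(28): buf=[28 _ _ _ _], head=0, tail=1, size=1
read(): buf=[_ _ _ _ _], head=1, tail=1, size=0
write(21): buf=[_ 21 _ _ _], head=1, tail=2, size=1
write(15): buf=[_ 21 15 _ _], head=1, tail=3, size=2
write(32): buf=[_ 21 15 32 _], head=1, tail=4, size=3
write(13): buf=[_ 21 15 32 13], head=1, tail=0, size=4
write(40): buf=[40 21 15 32 13], head=1, tail=1, size=5

Answer: 40 21 15 32 13
1
1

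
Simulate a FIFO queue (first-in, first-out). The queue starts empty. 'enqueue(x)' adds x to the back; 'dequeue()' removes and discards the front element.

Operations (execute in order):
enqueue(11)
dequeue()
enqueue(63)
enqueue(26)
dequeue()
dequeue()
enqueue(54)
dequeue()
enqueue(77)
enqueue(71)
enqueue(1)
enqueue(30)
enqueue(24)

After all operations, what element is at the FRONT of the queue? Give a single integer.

enqueue(11): queue = [11]
dequeue(): queue = []
enqueue(63): queue = [63]
enqueue(26): queue = [63, 26]
dequeue(): queue = [26]
dequeue(): queue = []
enqueue(54): queue = [54]
dequeue(): queue = []
enqueue(77): queue = [77]
enqueue(71): queue = [77, 71]
enqueue(1): queue = [77, 71, 1]
enqueue(30): queue = [77, 71, 1, 30]
enqueue(24): queue = [77, 71, 1, 30, 24]

Answer: 77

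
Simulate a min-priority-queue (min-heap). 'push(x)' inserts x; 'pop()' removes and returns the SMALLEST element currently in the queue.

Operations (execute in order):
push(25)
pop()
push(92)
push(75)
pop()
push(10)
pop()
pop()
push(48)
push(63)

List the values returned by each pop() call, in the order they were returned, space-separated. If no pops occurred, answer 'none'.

push(25): heap contents = [25]
pop() → 25: heap contents = []
push(92): heap contents = [92]
push(75): heap contents = [75, 92]
pop() → 75: heap contents = [92]
push(10): heap contents = [10, 92]
pop() → 10: heap contents = [92]
pop() → 92: heap contents = []
push(48): heap contents = [48]
push(63): heap contents = [48, 63]

Answer: 25 75 10 92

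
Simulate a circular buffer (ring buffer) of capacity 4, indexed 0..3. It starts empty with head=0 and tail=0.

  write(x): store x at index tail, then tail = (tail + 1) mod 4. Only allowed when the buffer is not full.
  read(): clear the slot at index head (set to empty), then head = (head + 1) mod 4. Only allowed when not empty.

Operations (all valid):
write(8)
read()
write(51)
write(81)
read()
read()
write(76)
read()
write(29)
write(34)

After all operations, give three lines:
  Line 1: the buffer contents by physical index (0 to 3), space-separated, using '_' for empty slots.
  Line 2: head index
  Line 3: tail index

write(8): buf=[8 _ _ _], head=0, tail=1, size=1
read(): buf=[_ _ _ _], head=1, tail=1, size=0
write(51): buf=[_ 51 _ _], head=1, tail=2, size=1
write(81): buf=[_ 51 81 _], head=1, tail=3, size=2
read(): buf=[_ _ 81 _], head=2, tail=3, size=1
read(): buf=[_ _ _ _], head=3, tail=3, size=0
write(76): buf=[_ _ _ 76], head=3, tail=0, size=1
read(): buf=[_ _ _ _], head=0, tail=0, size=0
write(29): buf=[29 _ _ _], head=0, tail=1, size=1
write(34): buf=[29 34 _ _], head=0, tail=2, size=2

Answer: 29 34 _ _
0
2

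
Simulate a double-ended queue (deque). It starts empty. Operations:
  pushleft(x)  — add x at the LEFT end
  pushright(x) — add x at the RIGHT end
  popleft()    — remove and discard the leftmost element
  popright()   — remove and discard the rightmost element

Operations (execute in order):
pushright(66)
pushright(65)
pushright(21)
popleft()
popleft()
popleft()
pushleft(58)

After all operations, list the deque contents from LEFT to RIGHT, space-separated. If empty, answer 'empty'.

Answer: 58

Derivation:
pushright(66): [66]
pushright(65): [66, 65]
pushright(21): [66, 65, 21]
popleft(): [65, 21]
popleft(): [21]
popleft(): []
pushleft(58): [58]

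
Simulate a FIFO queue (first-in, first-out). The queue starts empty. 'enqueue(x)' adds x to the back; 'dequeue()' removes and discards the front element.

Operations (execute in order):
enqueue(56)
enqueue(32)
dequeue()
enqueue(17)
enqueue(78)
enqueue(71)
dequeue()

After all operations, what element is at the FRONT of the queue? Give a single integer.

Answer: 17

Derivation:
enqueue(56): queue = [56]
enqueue(32): queue = [56, 32]
dequeue(): queue = [32]
enqueue(17): queue = [32, 17]
enqueue(78): queue = [32, 17, 78]
enqueue(71): queue = [32, 17, 78, 71]
dequeue(): queue = [17, 78, 71]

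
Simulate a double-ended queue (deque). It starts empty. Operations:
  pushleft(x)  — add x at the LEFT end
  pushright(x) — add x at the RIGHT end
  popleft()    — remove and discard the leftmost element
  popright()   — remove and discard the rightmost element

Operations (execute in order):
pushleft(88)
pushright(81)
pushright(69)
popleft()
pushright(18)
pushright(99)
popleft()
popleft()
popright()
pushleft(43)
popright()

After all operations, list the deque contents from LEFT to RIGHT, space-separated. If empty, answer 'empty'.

Answer: 43

Derivation:
pushleft(88): [88]
pushright(81): [88, 81]
pushright(69): [88, 81, 69]
popleft(): [81, 69]
pushright(18): [81, 69, 18]
pushright(99): [81, 69, 18, 99]
popleft(): [69, 18, 99]
popleft(): [18, 99]
popright(): [18]
pushleft(43): [43, 18]
popright(): [43]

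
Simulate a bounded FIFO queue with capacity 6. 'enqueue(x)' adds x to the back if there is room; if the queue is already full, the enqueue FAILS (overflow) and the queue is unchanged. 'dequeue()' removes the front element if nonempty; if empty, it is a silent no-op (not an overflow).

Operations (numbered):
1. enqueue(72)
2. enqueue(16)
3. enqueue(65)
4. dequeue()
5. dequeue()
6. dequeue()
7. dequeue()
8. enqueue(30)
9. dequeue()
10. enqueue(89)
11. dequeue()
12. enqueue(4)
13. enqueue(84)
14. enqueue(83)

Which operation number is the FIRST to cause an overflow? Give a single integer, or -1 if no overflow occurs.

Answer: -1

Derivation:
1. enqueue(72): size=1
2. enqueue(16): size=2
3. enqueue(65): size=3
4. dequeue(): size=2
5. dequeue(): size=1
6. dequeue(): size=0
7. dequeue(): empty, no-op, size=0
8. enqueue(30): size=1
9. dequeue(): size=0
10. enqueue(89): size=1
11. dequeue(): size=0
12. enqueue(4): size=1
13. enqueue(84): size=2
14. enqueue(83): size=3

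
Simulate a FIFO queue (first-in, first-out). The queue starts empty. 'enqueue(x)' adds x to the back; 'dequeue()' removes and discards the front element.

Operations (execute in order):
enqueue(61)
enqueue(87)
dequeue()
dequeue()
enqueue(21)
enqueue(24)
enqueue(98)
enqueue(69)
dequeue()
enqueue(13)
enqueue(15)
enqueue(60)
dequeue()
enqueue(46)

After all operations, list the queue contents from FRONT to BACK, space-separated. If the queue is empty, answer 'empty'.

enqueue(61): [61]
enqueue(87): [61, 87]
dequeue(): [87]
dequeue(): []
enqueue(21): [21]
enqueue(24): [21, 24]
enqueue(98): [21, 24, 98]
enqueue(69): [21, 24, 98, 69]
dequeue(): [24, 98, 69]
enqueue(13): [24, 98, 69, 13]
enqueue(15): [24, 98, 69, 13, 15]
enqueue(60): [24, 98, 69, 13, 15, 60]
dequeue(): [98, 69, 13, 15, 60]
enqueue(46): [98, 69, 13, 15, 60, 46]

Answer: 98 69 13 15 60 46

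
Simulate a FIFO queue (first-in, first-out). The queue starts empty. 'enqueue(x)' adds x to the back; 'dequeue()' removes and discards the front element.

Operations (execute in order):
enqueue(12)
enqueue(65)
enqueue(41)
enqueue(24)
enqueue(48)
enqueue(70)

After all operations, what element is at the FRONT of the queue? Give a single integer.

enqueue(12): queue = [12]
enqueue(65): queue = [12, 65]
enqueue(41): queue = [12, 65, 41]
enqueue(24): queue = [12, 65, 41, 24]
enqueue(48): queue = [12, 65, 41, 24, 48]
enqueue(70): queue = [12, 65, 41, 24, 48, 70]

Answer: 12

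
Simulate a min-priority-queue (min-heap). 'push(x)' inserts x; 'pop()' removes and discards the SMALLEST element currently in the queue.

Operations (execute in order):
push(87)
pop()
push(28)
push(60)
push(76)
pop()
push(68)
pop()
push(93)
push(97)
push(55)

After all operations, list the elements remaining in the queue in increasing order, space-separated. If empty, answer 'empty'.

Answer: 55 68 76 93 97

Derivation:
push(87): heap contents = [87]
pop() → 87: heap contents = []
push(28): heap contents = [28]
push(60): heap contents = [28, 60]
push(76): heap contents = [28, 60, 76]
pop() → 28: heap contents = [60, 76]
push(68): heap contents = [60, 68, 76]
pop() → 60: heap contents = [68, 76]
push(93): heap contents = [68, 76, 93]
push(97): heap contents = [68, 76, 93, 97]
push(55): heap contents = [55, 68, 76, 93, 97]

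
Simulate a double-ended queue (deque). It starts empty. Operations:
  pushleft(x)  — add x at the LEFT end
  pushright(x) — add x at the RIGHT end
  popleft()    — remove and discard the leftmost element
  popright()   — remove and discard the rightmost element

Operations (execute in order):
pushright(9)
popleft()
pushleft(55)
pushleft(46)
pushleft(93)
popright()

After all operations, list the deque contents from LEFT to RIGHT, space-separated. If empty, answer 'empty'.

pushright(9): [9]
popleft(): []
pushleft(55): [55]
pushleft(46): [46, 55]
pushleft(93): [93, 46, 55]
popright(): [93, 46]

Answer: 93 46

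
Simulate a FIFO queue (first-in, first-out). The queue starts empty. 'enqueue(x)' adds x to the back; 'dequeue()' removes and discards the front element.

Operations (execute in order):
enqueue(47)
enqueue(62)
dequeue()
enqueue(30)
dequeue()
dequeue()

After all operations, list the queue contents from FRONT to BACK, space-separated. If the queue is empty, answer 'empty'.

enqueue(47): [47]
enqueue(62): [47, 62]
dequeue(): [62]
enqueue(30): [62, 30]
dequeue(): [30]
dequeue(): []

Answer: empty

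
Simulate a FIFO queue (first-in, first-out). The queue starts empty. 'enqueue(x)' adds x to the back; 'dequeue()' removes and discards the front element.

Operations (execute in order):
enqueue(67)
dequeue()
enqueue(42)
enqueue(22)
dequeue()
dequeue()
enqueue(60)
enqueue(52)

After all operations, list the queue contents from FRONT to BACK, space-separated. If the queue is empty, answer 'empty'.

Answer: 60 52

Derivation:
enqueue(67): [67]
dequeue(): []
enqueue(42): [42]
enqueue(22): [42, 22]
dequeue(): [22]
dequeue(): []
enqueue(60): [60]
enqueue(52): [60, 52]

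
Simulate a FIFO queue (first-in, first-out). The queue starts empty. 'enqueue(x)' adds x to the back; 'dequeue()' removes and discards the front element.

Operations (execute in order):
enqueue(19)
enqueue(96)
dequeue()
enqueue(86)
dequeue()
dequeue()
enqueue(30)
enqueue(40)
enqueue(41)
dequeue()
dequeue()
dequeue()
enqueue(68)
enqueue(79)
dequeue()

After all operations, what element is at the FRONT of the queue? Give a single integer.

Answer: 79

Derivation:
enqueue(19): queue = [19]
enqueue(96): queue = [19, 96]
dequeue(): queue = [96]
enqueue(86): queue = [96, 86]
dequeue(): queue = [86]
dequeue(): queue = []
enqueue(30): queue = [30]
enqueue(40): queue = [30, 40]
enqueue(41): queue = [30, 40, 41]
dequeue(): queue = [40, 41]
dequeue(): queue = [41]
dequeue(): queue = []
enqueue(68): queue = [68]
enqueue(79): queue = [68, 79]
dequeue(): queue = [79]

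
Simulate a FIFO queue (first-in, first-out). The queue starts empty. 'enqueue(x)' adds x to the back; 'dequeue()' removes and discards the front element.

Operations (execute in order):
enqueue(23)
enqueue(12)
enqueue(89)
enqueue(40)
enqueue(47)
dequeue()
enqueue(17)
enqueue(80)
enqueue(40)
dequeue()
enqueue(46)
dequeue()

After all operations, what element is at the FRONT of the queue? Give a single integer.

Answer: 40

Derivation:
enqueue(23): queue = [23]
enqueue(12): queue = [23, 12]
enqueue(89): queue = [23, 12, 89]
enqueue(40): queue = [23, 12, 89, 40]
enqueue(47): queue = [23, 12, 89, 40, 47]
dequeue(): queue = [12, 89, 40, 47]
enqueue(17): queue = [12, 89, 40, 47, 17]
enqueue(80): queue = [12, 89, 40, 47, 17, 80]
enqueue(40): queue = [12, 89, 40, 47, 17, 80, 40]
dequeue(): queue = [89, 40, 47, 17, 80, 40]
enqueue(46): queue = [89, 40, 47, 17, 80, 40, 46]
dequeue(): queue = [40, 47, 17, 80, 40, 46]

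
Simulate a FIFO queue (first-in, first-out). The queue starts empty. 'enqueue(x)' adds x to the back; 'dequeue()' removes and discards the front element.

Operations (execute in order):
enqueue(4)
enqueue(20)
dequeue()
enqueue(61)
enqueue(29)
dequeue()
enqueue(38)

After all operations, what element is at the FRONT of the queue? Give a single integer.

enqueue(4): queue = [4]
enqueue(20): queue = [4, 20]
dequeue(): queue = [20]
enqueue(61): queue = [20, 61]
enqueue(29): queue = [20, 61, 29]
dequeue(): queue = [61, 29]
enqueue(38): queue = [61, 29, 38]

Answer: 61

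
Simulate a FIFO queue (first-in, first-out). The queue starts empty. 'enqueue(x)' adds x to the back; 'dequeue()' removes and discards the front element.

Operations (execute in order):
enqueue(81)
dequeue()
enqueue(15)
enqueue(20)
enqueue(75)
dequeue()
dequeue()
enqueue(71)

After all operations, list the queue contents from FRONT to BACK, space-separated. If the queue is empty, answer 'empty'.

enqueue(81): [81]
dequeue(): []
enqueue(15): [15]
enqueue(20): [15, 20]
enqueue(75): [15, 20, 75]
dequeue(): [20, 75]
dequeue(): [75]
enqueue(71): [75, 71]

Answer: 75 71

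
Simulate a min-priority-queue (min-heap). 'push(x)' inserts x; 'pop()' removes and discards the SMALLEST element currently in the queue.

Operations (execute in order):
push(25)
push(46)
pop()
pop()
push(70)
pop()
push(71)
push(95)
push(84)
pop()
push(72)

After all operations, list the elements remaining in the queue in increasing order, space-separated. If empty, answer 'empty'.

Answer: 72 84 95

Derivation:
push(25): heap contents = [25]
push(46): heap contents = [25, 46]
pop() → 25: heap contents = [46]
pop() → 46: heap contents = []
push(70): heap contents = [70]
pop() → 70: heap contents = []
push(71): heap contents = [71]
push(95): heap contents = [71, 95]
push(84): heap contents = [71, 84, 95]
pop() → 71: heap contents = [84, 95]
push(72): heap contents = [72, 84, 95]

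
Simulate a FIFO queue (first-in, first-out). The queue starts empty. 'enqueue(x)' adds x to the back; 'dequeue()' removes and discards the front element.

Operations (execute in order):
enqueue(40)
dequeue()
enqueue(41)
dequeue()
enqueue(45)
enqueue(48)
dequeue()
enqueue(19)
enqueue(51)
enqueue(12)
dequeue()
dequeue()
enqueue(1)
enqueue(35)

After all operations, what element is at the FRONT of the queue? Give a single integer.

enqueue(40): queue = [40]
dequeue(): queue = []
enqueue(41): queue = [41]
dequeue(): queue = []
enqueue(45): queue = [45]
enqueue(48): queue = [45, 48]
dequeue(): queue = [48]
enqueue(19): queue = [48, 19]
enqueue(51): queue = [48, 19, 51]
enqueue(12): queue = [48, 19, 51, 12]
dequeue(): queue = [19, 51, 12]
dequeue(): queue = [51, 12]
enqueue(1): queue = [51, 12, 1]
enqueue(35): queue = [51, 12, 1, 35]

Answer: 51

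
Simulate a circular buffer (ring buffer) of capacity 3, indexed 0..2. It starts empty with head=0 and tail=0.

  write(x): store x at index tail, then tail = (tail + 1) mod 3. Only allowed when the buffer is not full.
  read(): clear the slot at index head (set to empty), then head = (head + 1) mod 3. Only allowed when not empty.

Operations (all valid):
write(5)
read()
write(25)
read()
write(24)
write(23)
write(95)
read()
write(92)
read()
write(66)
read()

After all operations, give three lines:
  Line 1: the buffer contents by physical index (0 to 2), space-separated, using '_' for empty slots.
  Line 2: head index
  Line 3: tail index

Answer: 66 _ 92
2
1

Derivation:
write(5): buf=[5 _ _], head=0, tail=1, size=1
read(): buf=[_ _ _], head=1, tail=1, size=0
write(25): buf=[_ 25 _], head=1, tail=2, size=1
read(): buf=[_ _ _], head=2, tail=2, size=0
write(24): buf=[_ _ 24], head=2, tail=0, size=1
write(23): buf=[23 _ 24], head=2, tail=1, size=2
write(95): buf=[23 95 24], head=2, tail=2, size=3
read(): buf=[23 95 _], head=0, tail=2, size=2
write(92): buf=[23 95 92], head=0, tail=0, size=3
read(): buf=[_ 95 92], head=1, tail=0, size=2
write(66): buf=[66 95 92], head=1, tail=1, size=3
read(): buf=[66 _ 92], head=2, tail=1, size=2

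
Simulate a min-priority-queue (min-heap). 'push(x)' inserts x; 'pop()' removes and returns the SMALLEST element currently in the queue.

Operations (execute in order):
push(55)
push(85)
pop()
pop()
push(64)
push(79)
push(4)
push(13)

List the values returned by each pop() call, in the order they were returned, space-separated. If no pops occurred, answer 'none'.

Answer: 55 85

Derivation:
push(55): heap contents = [55]
push(85): heap contents = [55, 85]
pop() → 55: heap contents = [85]
pop() → 85: heap contents = []
push(64): heap contents = [64]
push(79): heap contents = [64, 79]
push(4): heap contents = [4, 64, 79]
push(13): heap contents = [4, 13, 64, 79]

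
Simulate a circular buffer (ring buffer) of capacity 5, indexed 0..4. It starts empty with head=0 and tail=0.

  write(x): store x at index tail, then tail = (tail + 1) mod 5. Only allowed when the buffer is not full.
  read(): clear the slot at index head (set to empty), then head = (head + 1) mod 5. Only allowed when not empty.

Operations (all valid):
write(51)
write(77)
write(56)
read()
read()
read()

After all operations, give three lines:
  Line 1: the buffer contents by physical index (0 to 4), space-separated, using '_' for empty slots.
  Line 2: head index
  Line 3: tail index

Answer: _ _ _ _ _
3
3

Derivation:
write(51): buf=[51 _ _ _ _], head=0, tail=1, size=1
write(77): buf=[51 77 _ _ _], head=0, tail=2, size=2
write(56): buf=[51 77 56 _ _], head=0, tail=3, size=3
read(): buf=[_ 77 56 _ _], head=1, tail=3, size=2
read(): buf=[_ _ 56 _ _], head=2, tail=3, size=1
read(): buf=[_ _ _ _ _], head=3, tail=3, size=0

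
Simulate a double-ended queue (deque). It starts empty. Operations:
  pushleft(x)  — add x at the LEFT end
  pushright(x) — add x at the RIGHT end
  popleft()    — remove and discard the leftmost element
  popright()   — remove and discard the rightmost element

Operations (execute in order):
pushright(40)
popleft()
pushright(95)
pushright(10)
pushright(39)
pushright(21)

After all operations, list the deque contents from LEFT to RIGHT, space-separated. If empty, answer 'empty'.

Answer: 95 10 39 21

Derivation:
pushright(40): [40]
popleft(): []
pushright(95): [95]
pushright(10): [95, 10]
pushright(39): [95, 10, 39]
pushright(21): [95, 10, 39, 21]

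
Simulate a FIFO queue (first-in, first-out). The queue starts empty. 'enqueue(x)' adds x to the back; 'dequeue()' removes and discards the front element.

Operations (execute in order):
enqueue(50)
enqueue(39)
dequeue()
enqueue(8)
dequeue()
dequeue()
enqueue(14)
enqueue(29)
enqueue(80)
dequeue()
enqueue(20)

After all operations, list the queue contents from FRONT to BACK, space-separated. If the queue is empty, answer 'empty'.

enqueue(50): [50]
enqueue(39): [50, 39]
dequeue(): [39]
enqueue(8): [39, 8]
dequeue(): [8]
dequeue(): []
enqueue(14): [14]
enqueue(29): [14, 29]
enqueue(80): [14, 29, 80]
dequeue(): [29, 80]
enqueue(20): [29, 80, 20]

Answer: 29 80 20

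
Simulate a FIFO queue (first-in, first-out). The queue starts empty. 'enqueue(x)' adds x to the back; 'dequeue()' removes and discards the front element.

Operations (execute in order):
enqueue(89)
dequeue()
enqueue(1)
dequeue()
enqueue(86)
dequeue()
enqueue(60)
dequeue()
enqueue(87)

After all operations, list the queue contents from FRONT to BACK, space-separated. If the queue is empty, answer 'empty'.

enqueue(89): [89]
dequeue(): []
enqueue(1): [1]
dequeue(): []
enqueue(86): [86]
dequeue(): []
enqueue(60): [60]
dequeue(): []
enqueue(87): [87]

Answer: 87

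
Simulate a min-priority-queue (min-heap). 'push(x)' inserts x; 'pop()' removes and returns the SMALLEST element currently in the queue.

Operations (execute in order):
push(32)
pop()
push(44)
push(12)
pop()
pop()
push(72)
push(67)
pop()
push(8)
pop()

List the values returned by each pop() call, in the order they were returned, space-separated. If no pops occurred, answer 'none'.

push(32): heap contents = [32]
pop() → 32: heap contents = []
push(44): heap contents = [44]
push(12): heap contents = [12, 44]
pop() → 12: heap contents = [44]
pop() → 44: heap contents = []
push(72): heap contents = [72]
push(67): heap contents = [67, 72]
pop() → 67: heap contents = [72]
push(8): heap contents = [8, 72]
pop() → 8: heap contents = [72]

Answer: 32 12 44 67 8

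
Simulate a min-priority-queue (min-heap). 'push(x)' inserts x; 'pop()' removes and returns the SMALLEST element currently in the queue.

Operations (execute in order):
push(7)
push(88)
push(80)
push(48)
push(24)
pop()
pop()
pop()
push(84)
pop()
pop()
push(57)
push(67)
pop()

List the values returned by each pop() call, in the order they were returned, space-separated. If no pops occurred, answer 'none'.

Answer: 7 24 48 80 84 57

Derivation:
push(7): heap contents = [7]
push(88): heap contents = [7, 88]
push(80): heap contents = [7, 80, 88]
push(48): heap contents = [7, 48, 80, 88]
push(24): heap contents = [7, 24, 48, 80, 88]
pop() → 7: heap contents = [24, 48, 80, 88]
pop() → 24: heap contents = [48, 80, 88]
pop() → 48: heap contents = [80, 88]
push(84): heap contents = [80, 84, 88]
pop() → 80: heap contents = [84, 88]
pop() → 84: heap contents = [88]
push(57): heap contents = [57, 88]
push(67): heap contents = [57, 67, 88]
pop() → 57: heap contents = [67, 88]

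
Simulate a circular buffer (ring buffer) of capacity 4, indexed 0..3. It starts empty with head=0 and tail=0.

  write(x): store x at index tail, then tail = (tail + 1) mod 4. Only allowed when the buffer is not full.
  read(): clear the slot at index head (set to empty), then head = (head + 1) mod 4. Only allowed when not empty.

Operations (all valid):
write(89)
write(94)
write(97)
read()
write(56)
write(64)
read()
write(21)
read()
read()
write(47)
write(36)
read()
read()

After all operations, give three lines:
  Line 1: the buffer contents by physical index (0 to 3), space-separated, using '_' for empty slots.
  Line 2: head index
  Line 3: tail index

Answer: _ _ 47 36
2
0

Derivation:
write(89): buf=[89 _ _ _], head=0, tail=1, size=1
write(94): buf=[89 94 _ _], head=0, tail=2, size=2
write(97): buf=[89 94 97 _], head=0, tail=3, size=3
read(): buf=[_ 94 97 _], head=1, tail=3, size=2
write(56): buf=[_ 94 97 56], head=1, tail=0, size=3
write(64): buf=[64 94 97 56], head=1, tail=1, size=4
read(): buf=[64 _ 97 56], head=2, tail=1, size=3
write(21): buf=[64 21 97 56], head=2, tail=2, size=4
read(): buf=[64 21 _ 56], head=3, tail=2, size=3
read(): buf=[64 21 _ _], head=0, tail=2, size=2
write(47): buf=[64 21 47 _], head=0, tail=3, size=3
write(36): buf=[64 21 47 36], head=0, tail=0, size=4
read(): buf=[_ 21 47 36], head=1, tail=0, size=3
read(): buf=[_ _ 47 36], head=2, tail=0, size=2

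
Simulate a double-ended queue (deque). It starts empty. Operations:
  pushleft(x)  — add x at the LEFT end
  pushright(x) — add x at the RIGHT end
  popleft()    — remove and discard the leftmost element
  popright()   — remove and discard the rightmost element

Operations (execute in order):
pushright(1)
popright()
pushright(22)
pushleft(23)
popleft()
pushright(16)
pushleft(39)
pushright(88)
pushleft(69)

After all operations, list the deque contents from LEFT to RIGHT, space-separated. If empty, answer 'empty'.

Answer: 69 39 22 16 88

Derivation:
pushright(1): [1]
popright(): []
pushright(22): [22]
pushleft(23): [23, 22]
popleft(): [22]
pushright(16): [22, 16]
pushleft(39): [39, 22, 16]
pushright(88): [39, 22, 16, 88]
pushleft(69): [69, 39, 22, 16, 88]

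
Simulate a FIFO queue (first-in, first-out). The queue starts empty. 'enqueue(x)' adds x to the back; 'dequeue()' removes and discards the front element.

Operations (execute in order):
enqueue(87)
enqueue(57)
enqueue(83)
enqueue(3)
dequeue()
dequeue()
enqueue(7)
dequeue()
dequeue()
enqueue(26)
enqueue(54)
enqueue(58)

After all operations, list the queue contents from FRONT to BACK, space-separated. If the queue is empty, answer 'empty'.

enqueue(87): [87]
enqueue(57): [87, 57]
enqueue(83): [87, 57, 83]
enqueue(3): [87, 57, 83, 3]
dequeue(): [57, 83, 3]
dequeue(): [83, 3]
enqueue(7): [83, 3, 7]
dequeue(): [3, 7]
dequeue(): [7]
enqueue(26): [7, 26]
enqueue(54): [7, 26, 54]
enqueue(58): [7, 26, 54, 58]

Answer: 7 26 54 58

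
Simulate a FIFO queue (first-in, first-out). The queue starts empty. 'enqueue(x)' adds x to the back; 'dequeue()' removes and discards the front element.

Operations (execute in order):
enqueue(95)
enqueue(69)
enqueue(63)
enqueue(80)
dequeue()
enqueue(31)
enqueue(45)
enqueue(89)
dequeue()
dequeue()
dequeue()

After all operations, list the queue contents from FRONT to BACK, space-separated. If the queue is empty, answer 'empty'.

Answer: 31 45 89

Derivation:
enqueue(95): [95]
enqueue(69): [95, 69]
enqueue(63): [95, 69, 63]
enqueue(80): [95, 69, 63, 80]
dequeue(): [69, 63, 80]
enqueue(31): [69, 63, 80, 31]
enqueue(45): [69, 63, 80, 31, 45]
enqueue(89): [69, 63, 80, 31, 45, 89]
dequeue(): [63, 80, 31, 45, 89]
dequeue(): [80, 31, 45, 89]
dequeue(): [31, 45, 89]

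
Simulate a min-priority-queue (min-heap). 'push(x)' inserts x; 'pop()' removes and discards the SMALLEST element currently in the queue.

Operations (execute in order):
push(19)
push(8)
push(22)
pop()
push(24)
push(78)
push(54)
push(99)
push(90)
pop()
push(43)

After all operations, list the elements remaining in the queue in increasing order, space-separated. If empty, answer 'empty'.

push(19): heap contents = [19]
push(8): heap contents = [8, 19]
push(22): heap contents = [8, 19, 22]
pop() → 8: heap contents = [19, 22]
push(24): heap contents = [19, 22, 24]
push(78): heap contents = [19, 22, 24, 78]
push(54): heap contents = [19, 22, 24, 54, 78]
push(99): heap contents = [19, 22, 24, 54, 78, 99]
push(90): heap contents = [19, 22, 24, 54, 78, 90, 99]
pop() → 19: heap contents = [22, 24, 54, 78, 90, 99]
push(43): heap contents = [22, 24, 43, 54, 78, 90, 99]

Answer: 22 24 43 54 78 90 99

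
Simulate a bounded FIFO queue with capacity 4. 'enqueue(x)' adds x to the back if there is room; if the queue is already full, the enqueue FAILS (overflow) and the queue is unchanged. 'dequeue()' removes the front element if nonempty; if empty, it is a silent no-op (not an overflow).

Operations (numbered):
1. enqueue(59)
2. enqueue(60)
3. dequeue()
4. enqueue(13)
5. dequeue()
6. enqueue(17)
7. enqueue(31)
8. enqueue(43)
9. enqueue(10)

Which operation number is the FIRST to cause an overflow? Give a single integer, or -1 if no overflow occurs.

1. enqueue(59): size=1
2. enqueue(60): size=2
3. dequeue(): size=1
4. enqueue(13): size=2
5. dequeue(): size=1
6. enqueue(17): size=2
7. enqueue(31): size=3
8. enqueue(43): size=4
9. enqueue(10): size=4=cap → OVERFLOW (fail)

Answer: 9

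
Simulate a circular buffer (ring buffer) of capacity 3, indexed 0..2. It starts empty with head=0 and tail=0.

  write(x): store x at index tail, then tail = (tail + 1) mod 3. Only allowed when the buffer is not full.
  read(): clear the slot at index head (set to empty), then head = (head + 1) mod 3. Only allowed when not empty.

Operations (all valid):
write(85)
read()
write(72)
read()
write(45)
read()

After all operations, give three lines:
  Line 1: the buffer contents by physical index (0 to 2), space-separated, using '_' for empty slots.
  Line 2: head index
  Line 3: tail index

write(85): buf=[85 _ _], head=0, tail=1, size=1
read(): buf=[_ _ _], head=1, tail=1, size=0
write(72): buf=[_ 72 _], head=1, tail=2, size=1
read(): buf=[_ _ _], head=2, tail=2, size=0
write(45): buf=[_ _ 45], head=2, tail=0, size=1
read(): buf=[_ _ _], head=0, tail=0, size=0

Answer: _ _ _
0
0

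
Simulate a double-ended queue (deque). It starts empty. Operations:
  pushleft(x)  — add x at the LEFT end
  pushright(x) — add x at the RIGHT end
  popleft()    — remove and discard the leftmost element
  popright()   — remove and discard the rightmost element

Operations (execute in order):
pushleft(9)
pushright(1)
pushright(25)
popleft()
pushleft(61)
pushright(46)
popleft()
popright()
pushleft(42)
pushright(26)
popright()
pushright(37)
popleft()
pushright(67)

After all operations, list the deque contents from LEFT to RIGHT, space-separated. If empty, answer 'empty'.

pushleft(9): [9]
pushright(1): [9, 1]
pushright(25): [9, 1, 25]
popleft(): [1, 25]
pushleft(61): [61, 1, 25]
pushright(46): [61, 1, 25, 46]
popleft(): [1, 25, 46]
popright(): [1, 25]
pushleft(42): [42, 1, 25]
pushright(26): [42, 1, 25, 26]
popright(): [42, 1, 25]
pushright(37): [42, 1, 25, 37]
popleft(): [1, 25, 37]
pushright(67): [1, 25, 37, 67]

Answer: 1 25 37 67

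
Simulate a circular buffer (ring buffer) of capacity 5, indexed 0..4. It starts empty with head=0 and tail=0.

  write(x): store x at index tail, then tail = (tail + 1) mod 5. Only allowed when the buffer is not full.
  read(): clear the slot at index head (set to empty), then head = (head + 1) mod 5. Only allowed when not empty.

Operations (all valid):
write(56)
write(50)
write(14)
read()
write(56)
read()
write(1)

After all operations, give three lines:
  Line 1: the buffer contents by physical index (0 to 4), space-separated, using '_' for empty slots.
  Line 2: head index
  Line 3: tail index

Answer: _ _ 14 56 1
2
0

Derivation:
write(56): buf=[56 _ _ _ _], head=0, tail=1, size=1
write(50): buf=[56 50 _ _ _], head=0, tail=2, size=2
write(14): buf=[56 50 14 _ _], head=0, tail=3, size=3
read(): buf=[_ 50 14 _ _], head=1, tail=3, size=2
write(56): buf=[_ 50 14 56 _], head=1, tail=4, size=3
read(): buf=[_ _ 14 56 _], head=2, tail=4, size=2
write(1): buf=[_ _ 14 56 1], head=2, tail=0, size=3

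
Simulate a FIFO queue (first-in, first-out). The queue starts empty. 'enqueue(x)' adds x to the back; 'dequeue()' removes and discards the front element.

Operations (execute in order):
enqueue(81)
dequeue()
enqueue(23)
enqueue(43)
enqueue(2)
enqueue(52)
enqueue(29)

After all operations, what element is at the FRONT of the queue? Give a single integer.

Answer: 23

Derivation:
enqueue(81): queue = [81]
dequeue(): queue = []
enqueue(23): queue = [23]
enqueue(43): queue = [23, 43]
enqueue(2): queue = [23, 43, 2]
enqueue(52): queue = [23, 43, 2, 52]
enqueue(29): queue = [23, 43, 2, 52, 29]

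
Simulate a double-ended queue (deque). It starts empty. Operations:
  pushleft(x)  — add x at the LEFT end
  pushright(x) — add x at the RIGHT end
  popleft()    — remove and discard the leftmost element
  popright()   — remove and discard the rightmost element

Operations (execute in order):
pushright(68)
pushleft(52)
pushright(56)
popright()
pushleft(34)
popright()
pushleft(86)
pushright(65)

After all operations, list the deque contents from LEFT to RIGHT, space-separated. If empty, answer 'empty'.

pushright(68): [68]
pushleft(52): [52, 68]
pushright(56): [52, 68, 56]
popright(): [52, 68]
pushleft(34): [34, 52, 68]
popright(): [34, 52]
pushleft(86): [86, 34, 52]
pushright(65): [86, 34, 52, 65]

Answer: 86 34 52 65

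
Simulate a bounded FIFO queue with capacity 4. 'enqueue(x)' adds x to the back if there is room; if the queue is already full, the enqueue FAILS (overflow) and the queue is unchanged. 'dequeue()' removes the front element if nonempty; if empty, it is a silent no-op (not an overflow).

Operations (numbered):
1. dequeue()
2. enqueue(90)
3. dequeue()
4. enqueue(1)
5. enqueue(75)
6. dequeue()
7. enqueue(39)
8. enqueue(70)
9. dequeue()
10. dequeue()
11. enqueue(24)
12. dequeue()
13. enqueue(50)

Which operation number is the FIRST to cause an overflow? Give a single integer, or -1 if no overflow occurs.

Answer: -1

Derivation:
1. dequeue(): empty, no-op, size=0
2. enqueue(90): size=1
3. dequeue(): size=0
4. enqueue(1): size=1
5. enqueue(75): size=2
6. dequeue(): size=1
7. enqueue(39): size=2
8. enqueue(70): size=3
9. dequeue(): size=2
10. dequeue(): size=1
11. enqueue(24): size=2
12. dequeue(): size=1
13. enqueue(50): size=2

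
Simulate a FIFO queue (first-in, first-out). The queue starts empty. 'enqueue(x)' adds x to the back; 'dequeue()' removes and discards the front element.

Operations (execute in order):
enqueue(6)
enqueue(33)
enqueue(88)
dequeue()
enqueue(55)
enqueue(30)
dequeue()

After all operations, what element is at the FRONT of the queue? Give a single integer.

Answer: 88

Derivation:
enqueue(6): queue = [6]
enqueue(33): queue = [6, 33]
enqueue(88): queue = [6, 33, 88]
dequeue(): queue = [33, 88]
enqueue(55): queue = [33, 88, 55]
enqueue(30): queue = [33, 88, 55, 30]
dequeue(): queue = [88, 55, 30]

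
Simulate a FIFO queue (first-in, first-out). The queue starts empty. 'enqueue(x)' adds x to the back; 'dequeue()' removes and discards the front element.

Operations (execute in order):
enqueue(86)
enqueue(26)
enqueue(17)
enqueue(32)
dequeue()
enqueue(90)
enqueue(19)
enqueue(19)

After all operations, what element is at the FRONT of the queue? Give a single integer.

Answer: 26

Derivation:
enqueue(86): queue = [86]
enqueue(26): queue = [86, 26]
enqueue(17): queue = [86, 26, 17]
enqueue(32): queue = [86, 26, 17, 32]
dequeue(): queue = [26, 17, 32]
enqueue(90): queue = [26, 17, 32, 90]
enqueue(19): queue = [26, 17, 32, 90, 19]
enqueue(19): queue = [26, 17, 32, 90, 19, 19]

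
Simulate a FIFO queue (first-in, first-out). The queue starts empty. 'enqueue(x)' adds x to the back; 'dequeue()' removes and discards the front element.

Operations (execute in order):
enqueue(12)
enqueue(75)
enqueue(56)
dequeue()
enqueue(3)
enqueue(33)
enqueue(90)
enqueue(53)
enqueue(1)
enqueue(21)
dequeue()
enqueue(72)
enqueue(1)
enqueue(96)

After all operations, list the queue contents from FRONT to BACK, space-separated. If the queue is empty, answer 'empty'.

Answer: 56 3 33 90 53 1 21 72 1 96

Derivation:
enqueue(12): [12]
enqueue(75): [12, 75]
enqueue(56): [12, 75, 56]
dequeue(): [75, 56]
enqueue(3): [75, 56, 3]
enqueue(33): [75, 56, 3, 33]
enqueue(90): [75, 56, 3, 33, 90]
enqueue(53): [75, 56, 3, 33, 90, 53]
enqueue(1): [75, 56, 3, 33, 90, 53, 1]
enqueue(21): [75, 56, 3, 33, 90, 53, 1, 21]
dequeue(): [56, 3, 33, 90, 53, 1, 21]
enqueue(72): [56, 3, 33, 90, 53, 1, 21, 72]
enqueue(1): [56, 3, 33, 90, 53, 1, 21, 72, 1]
enqueue(96): [56, 3, 33, 90, 53, 1, 21, 72, 1, 96]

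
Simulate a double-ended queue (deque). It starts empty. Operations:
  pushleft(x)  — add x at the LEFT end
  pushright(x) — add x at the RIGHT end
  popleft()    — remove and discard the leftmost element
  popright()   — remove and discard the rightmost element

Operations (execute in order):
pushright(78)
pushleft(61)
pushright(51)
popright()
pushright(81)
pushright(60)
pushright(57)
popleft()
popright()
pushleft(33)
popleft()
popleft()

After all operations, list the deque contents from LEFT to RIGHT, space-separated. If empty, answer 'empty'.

pushright(78): [78]
pushleft(61): [61, 78]
pushright(51): [61, 78, 51]
popright(): [61, 78]
pushright(81): [61, 78, 81]
pushright(60): [61, 78, 81, 60]
pushright(57): [61, 78, 81, 60, 57]
popleft(): [78, 81, 60, 57]
popright(): [78, 81, 60]
pushleft(33): [33, 78, 81, 60]
popleft(): [78, 81, 60]
popleft(): [81, 60]

Answer: 81 60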